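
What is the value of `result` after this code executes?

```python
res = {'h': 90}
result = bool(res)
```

res = {'h': 90}; result = True

True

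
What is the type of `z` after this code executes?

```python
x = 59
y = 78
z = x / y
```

int / int = float

float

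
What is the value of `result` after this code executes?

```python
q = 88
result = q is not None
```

q = 88; result = True

True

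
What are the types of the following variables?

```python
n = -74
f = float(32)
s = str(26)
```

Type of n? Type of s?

n is assigned a bare integer (no decimal point), so it is an int; s is assigned the result of calling str(), which returns a str

int, str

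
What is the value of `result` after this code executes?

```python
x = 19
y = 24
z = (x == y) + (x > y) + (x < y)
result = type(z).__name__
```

x is int; y is int; z is int; result = 'int'

'int'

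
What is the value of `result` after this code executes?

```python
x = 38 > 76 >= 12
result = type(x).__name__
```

x is bool; result = 'bool'

'bool'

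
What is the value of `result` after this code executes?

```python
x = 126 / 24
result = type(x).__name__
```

x is float; result = 'float'

'float'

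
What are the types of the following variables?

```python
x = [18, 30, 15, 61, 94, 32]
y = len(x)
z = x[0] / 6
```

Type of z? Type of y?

int / int = float; len() returns int

float, int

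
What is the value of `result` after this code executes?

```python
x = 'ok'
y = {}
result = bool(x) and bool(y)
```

x = 'ok'; y = {}; result = False

False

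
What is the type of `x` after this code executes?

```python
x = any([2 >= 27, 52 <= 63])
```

any() returns bool

bool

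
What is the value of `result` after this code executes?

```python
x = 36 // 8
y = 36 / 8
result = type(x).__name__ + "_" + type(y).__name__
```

x is int; y is float; result = 'int_float'

'int_float'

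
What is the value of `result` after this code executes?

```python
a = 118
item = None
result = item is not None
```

a = 118; item = None; result = False

False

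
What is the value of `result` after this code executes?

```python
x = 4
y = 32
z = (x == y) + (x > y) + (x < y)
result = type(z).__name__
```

x is int; y is int; z is int; result = 'int'

'int'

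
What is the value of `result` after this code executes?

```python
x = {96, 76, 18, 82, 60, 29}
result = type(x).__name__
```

x is set; result = 'set'

'set'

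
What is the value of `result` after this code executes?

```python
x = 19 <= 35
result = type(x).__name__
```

x is bool; result = 'bool'

'bool'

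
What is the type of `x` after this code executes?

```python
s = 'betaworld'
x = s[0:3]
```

Slicing a str returns str

str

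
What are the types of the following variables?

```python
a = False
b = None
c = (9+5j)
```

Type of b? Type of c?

b is assigned None, whose type is NoneType; c is assigned (9+5j), an int plus an imaginary literal (j suffix), which evaluates to complex

NoneType, complex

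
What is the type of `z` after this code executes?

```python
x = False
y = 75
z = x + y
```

bool + int = int (bool is subclass of int)

int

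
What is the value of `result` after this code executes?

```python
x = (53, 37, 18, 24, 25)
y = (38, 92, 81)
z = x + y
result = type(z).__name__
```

x is tuple; y is tuple; z is tuple; result = 'tuple'

'tuple'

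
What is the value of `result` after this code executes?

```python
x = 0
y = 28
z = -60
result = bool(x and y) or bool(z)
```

x = 0; y = 28; z = -60; result = True

True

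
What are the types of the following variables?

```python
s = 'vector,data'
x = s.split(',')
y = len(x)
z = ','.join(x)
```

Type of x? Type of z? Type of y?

str.split() returns list; str.join() returns str; len() returns int

list, str, int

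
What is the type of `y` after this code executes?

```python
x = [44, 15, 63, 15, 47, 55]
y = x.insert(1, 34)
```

list.insert() returns None

NoneType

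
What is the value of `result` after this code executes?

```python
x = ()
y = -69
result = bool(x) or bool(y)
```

x = (); y = -69; result = True

True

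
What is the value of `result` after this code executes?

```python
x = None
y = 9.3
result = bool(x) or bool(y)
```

x = None; y = 9.3; result = True

True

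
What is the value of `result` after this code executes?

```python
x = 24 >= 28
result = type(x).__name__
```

x is bool; result = 'bool'

'bool'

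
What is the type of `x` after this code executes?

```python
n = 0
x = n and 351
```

'and' returns first falsy value (0 is int)

int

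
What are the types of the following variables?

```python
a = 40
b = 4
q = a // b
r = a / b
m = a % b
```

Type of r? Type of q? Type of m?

/ returns float; // returns int; % of ints returns int

float, int, int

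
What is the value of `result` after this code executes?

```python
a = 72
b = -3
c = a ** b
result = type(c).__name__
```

a is int; b is int; c is float; result = 'float'

'float'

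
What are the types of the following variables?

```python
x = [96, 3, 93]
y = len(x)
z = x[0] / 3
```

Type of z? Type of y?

int / int = float; len() returns int

float, int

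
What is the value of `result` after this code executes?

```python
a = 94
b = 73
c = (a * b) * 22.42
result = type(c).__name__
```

a is int; b is int; c is float; result = 'float'

'float'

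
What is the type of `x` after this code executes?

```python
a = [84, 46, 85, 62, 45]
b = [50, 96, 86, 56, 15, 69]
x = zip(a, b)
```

zip() returns a zip object

zip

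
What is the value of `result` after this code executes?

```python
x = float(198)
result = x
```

x = 198.0; result = 198.0

198.0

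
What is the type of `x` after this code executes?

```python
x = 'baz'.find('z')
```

str.find() returns int index

int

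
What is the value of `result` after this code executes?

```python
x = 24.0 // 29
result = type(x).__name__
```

x is float; result = 'float'

'float'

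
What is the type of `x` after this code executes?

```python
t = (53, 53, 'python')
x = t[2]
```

Index 2 of tuple is a str literal

str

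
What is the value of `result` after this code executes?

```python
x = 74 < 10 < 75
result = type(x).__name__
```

x is bool; result = 'bool'

'bool'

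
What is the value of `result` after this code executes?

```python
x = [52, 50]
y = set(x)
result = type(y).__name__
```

x is list; y is set; result = 'set'

'set'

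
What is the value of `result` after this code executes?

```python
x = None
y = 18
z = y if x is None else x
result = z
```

x = None; y = 18; z = 18; result = 18

18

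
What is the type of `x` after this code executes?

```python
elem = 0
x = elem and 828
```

'and' returns first falsy value (0 is int)

int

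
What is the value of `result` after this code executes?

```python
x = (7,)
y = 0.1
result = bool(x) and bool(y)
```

x = (7,); y = 0.1; result = True

True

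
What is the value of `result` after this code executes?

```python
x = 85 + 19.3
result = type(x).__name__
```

x is float; result = 'float'

'float'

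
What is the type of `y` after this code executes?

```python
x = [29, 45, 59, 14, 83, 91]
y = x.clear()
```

list.clear() returns None

NoneType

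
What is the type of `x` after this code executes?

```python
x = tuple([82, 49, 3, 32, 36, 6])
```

tuple() constructor returns tuple

tuple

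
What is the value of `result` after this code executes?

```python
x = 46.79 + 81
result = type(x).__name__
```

x is float; result = 'float'

'float'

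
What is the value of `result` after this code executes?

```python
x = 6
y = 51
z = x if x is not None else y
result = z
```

x = 6; y = 51; z = 6; result = 6

6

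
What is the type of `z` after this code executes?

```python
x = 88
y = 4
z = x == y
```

Equality comparison returns bool

bool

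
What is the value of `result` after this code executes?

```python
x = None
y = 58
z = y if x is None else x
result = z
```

x = None; y = 58; z = 58; result = 58

58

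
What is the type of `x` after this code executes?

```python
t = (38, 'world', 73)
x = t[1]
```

Index 1 of tuple is a str literal

str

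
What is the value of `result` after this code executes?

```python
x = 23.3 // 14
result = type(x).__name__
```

x is float; result = 'float'

'float'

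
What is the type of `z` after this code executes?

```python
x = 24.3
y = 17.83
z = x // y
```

float // float = float

float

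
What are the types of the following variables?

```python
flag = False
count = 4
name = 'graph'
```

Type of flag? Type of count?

flag is assigned the constant False, which has type bool; count is assigned a bare integer (no decimal point), so it is an int

bool, int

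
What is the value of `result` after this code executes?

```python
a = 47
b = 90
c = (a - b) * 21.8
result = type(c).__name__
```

a is int; b is int; c is float; result = 'float'

'float'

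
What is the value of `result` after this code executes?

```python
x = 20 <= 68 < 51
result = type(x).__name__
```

x is bool; result = 'bool'

'bool'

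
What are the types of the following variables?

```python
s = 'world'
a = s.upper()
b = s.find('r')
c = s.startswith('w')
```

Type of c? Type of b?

startswith() returns bool; find() returns int

bool, int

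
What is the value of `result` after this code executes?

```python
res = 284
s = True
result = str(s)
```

res = 284; s = True; result = 'True'

'True'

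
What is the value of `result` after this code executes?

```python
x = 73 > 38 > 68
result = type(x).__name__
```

x is bool; result = 'bool'

'bool'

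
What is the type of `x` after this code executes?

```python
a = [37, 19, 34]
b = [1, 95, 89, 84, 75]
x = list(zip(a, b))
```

list(zip()) returns a list of tuples

list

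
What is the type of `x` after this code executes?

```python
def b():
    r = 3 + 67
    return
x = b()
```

Bare return returns None

NoneType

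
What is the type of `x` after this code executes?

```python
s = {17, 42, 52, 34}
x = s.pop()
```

Popping from set[int] returns int

int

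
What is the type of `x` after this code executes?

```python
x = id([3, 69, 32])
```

id() returns int

int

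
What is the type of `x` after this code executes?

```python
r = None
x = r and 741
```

'and' returns first falsy value (None)

NoneType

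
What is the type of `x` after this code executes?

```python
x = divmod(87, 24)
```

divmod() returns tuple of (quotient, remainder)

tuple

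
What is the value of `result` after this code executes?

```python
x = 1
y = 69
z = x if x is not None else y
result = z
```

x = 1; y = 69; z = 1; result = 1

1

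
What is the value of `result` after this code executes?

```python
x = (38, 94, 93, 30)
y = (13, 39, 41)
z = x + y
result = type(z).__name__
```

x is tuple; y is tuple; z is tuple; result = 'tuple'

'tuple'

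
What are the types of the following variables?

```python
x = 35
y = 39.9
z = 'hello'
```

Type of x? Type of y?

x is assigned a bare integer (no decimal point), so it is an int; y is assigned a number with a decimal point, so it is a float

int, float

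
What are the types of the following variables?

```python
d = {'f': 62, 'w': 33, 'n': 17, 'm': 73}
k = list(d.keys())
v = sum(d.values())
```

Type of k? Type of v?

list() converts to list; sum of ints is int

list, int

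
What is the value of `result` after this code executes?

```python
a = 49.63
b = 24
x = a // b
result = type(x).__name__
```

a is float; b is int; x is float; result = 'float'

'float'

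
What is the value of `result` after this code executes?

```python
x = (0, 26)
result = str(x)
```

x = (0, 26); result = '(0, 26)'

'(0, 26)'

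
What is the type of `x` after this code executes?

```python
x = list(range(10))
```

list(range()) returns list

list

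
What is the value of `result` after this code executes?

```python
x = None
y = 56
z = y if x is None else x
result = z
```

x = None; y = 56; z = 56; result = 56

56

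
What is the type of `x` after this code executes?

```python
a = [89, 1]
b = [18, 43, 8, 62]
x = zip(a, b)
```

zip() returns a zip object

zip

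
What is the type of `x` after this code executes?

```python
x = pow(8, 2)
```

pow(int, int) returns int

int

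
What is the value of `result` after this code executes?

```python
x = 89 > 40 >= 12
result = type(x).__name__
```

x is bool; result = 'bool'

'bool'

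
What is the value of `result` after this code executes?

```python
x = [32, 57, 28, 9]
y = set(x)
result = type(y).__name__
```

x is list; y is set; result = 'set'

'set'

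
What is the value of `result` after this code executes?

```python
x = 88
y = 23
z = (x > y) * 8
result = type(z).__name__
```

x is int; y is int; z is int; result = 'int'

'int'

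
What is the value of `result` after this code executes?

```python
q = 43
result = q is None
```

q = 43; result = False

False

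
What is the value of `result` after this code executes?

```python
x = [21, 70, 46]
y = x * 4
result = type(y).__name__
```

x is list; y is list; result = 'list'

'list'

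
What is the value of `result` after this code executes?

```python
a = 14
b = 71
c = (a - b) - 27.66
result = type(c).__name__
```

a is int; b is int; c is float; result = 'float'

'float'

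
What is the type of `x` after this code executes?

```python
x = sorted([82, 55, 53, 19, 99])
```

sorted() always returns list

list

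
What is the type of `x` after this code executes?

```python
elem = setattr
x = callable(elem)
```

callable() returns bool

bool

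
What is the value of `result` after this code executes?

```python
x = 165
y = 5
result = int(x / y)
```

x = 165; y = 5; result = 33

33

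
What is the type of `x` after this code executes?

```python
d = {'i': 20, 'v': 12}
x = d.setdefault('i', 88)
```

dict.setdefault() returns the (existing or default) value

int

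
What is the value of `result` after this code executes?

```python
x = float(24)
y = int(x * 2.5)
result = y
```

x = 24.0; y = 60; result = 60

60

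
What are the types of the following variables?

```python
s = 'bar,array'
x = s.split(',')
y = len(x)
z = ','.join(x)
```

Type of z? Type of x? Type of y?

str.join() returns str; str.split() returns list; len() returns int

str, list, int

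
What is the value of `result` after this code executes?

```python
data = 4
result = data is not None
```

data = 4; result = True

True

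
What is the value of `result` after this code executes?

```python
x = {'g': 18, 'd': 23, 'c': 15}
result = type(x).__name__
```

x is dict; result = 'dict'

'dict'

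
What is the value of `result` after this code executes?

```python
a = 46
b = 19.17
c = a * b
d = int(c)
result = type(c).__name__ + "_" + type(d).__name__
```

a is int; b is float; c is float; d is int; result = 'float_int'

'float_int'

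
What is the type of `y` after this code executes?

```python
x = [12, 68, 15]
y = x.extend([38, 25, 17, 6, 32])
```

list.extend() returns None

NoneType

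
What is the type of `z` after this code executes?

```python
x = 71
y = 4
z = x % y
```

int % int = int

int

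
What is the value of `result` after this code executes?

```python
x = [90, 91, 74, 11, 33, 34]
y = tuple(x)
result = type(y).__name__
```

x is list; y is tuple; result = 'tuple'

'tuple'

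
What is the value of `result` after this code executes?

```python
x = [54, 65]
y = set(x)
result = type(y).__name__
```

x is list; y is set; result = 'set'

'set'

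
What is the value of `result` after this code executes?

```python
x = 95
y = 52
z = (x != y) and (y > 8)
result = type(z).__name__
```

x is int; y is int; z is bool; result = 'bool'

'bool'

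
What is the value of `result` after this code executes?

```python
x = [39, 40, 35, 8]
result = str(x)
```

x = [39, 40, 35, 8]; result = '[39, 40, 35, 8]'

'[39, 40, 35, 8]'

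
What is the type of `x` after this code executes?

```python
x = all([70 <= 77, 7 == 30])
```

all() returns bool

bool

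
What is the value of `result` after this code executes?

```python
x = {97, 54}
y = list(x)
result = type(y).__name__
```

x is set; y is list; result = 'list'

'list'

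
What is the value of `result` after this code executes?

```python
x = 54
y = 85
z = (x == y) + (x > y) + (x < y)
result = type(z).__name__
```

x is int; y is int; z is int; result = 'int'

'int'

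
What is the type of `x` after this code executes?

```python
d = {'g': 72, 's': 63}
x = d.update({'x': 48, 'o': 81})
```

dict.update() returns None

NoneType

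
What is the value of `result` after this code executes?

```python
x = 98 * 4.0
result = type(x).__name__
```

x is float; result = 'float'

'float'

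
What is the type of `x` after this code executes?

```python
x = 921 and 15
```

'and' with truthy values returns last operand (int)

int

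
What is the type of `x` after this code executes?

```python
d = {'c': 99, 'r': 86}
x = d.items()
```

dict.items() returns dict_items view

dict_items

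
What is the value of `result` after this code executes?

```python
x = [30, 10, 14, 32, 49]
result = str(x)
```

x = [30, 10, 14, 32, 49]; result = '[30, 10, 14, 32, 49]'

'[30, 10, 14, 32, 49]'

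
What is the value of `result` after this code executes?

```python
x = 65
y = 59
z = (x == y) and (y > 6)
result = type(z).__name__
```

x is int; y is int; z is bool; result = 'bool'

'bool'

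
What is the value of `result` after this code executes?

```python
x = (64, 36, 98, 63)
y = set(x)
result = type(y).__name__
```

x is tuple; y is set; result = 'set'

'set'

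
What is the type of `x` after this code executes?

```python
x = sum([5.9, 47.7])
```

sum() of floats returns float

float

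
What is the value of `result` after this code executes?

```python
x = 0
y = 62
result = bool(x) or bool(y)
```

x = 0; y = 62; result = True

True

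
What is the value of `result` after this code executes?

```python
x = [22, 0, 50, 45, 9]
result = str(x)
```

x = [22, 0, 50, 45, 9]; result = '[22, 0, 50, 45, 9]'

'[22, 0, 50, 45, 9]'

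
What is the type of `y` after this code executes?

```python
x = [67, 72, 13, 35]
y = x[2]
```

Indexing list[int] returns int

int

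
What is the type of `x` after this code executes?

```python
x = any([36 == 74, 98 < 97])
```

any() returns bool

bool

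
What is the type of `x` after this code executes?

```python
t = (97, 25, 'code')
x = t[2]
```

Index 2 of tuple is a str literal

str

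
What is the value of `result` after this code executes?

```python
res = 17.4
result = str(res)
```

res = 17.4; result = '17.4'

'17.4'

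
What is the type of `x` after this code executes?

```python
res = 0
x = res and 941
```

'and' returns first falsy value (0 is int)

int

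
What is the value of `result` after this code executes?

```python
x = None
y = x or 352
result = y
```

x = None; y = 352; result = 352

352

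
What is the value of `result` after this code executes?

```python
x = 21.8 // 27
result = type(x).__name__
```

x is float; result = 'float'

'float'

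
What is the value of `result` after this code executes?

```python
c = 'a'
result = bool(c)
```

c = 'a'; result = True

True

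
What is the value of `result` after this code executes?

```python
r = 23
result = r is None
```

r = 23; result = False

False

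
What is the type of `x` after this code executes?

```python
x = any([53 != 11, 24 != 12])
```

any() returns bool

bool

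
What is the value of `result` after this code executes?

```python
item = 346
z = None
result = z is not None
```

item = 346; z = None; result = False

False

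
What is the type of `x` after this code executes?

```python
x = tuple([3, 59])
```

tuple() constructor returns tuple

tuple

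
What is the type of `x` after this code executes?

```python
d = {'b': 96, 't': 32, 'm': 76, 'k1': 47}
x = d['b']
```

Accessing dict[str, int] with str key returns int

int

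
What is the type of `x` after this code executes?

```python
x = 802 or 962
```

'or' returns first truthy value (int)

int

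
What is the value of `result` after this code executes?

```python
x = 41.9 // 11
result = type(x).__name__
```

x is float; result = 'float'

'float'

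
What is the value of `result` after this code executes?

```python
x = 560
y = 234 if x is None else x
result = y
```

x = 560; y = 560; result = 560

560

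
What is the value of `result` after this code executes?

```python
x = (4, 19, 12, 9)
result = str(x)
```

x = (4, 19, 12, 9); result = '(4, 19, 12, 9)'

'(4, 19, 12, 9)'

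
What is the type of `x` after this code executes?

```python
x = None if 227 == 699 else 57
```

227 == 699 is False, so the else branch is taken

int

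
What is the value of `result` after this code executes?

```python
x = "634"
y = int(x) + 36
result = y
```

x = '634'; y = 670; result = 670

670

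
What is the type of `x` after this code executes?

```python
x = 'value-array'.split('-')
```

str.split() returns list

list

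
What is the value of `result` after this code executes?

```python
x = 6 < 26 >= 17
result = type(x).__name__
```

x is bool; result = 'bool'

'bool'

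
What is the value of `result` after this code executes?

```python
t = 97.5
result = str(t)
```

t = 97.5; result = '97.5'

'97.5'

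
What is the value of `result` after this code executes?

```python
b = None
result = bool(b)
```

b = None; result = False

False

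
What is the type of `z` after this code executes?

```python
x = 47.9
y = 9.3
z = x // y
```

float // float = float

float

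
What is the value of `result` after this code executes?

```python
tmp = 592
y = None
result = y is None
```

tmp = 592; y = None; result = True

True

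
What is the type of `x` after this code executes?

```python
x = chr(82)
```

chr() returns str (single char)

str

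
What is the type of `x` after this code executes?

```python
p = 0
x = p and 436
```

'and' returns first falsy value (0 is int)

int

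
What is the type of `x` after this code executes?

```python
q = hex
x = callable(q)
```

callable() returns bool

bool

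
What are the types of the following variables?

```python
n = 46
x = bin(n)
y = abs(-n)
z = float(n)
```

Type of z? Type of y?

float() returns float; abs() of int returns int

float, int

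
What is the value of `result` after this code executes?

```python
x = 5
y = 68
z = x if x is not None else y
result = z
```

x = 5; y = 68; z = 5; result = 5

5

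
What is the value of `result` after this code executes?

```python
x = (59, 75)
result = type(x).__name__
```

x is tuple; result = 'tuple'

'tuple'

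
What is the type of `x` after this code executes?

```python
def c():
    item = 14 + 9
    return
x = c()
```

Bare return returns None

NoneType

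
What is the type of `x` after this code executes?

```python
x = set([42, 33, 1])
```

set() constructor returns set

set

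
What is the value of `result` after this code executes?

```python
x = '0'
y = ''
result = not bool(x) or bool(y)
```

x = '0'; y = ''; result = False

False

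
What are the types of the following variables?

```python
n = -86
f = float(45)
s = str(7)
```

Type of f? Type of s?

f is assigned the result of calling float(), which returns a float; s is assigned the result of calling str(), which returns a str

float, str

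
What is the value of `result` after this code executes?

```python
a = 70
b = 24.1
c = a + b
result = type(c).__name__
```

a is int; b is float; c is float; result = 'float'

'float'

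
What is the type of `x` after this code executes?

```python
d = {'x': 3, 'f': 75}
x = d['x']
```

Accessing dict[str, int] with str key returns int

int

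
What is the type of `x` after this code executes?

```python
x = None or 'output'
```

'or' with None returns the other truthy value (str)

str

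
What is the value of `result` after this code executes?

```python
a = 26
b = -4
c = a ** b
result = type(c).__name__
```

a is int; b is int; c is float; result = 'float'

'float'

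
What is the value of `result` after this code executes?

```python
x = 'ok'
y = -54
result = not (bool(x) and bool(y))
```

x = 'ok'; y = -54; result = False

False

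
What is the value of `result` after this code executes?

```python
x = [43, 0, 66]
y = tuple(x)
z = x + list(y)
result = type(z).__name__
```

x is list; y is tuple; z is list; result = 'list'

'list'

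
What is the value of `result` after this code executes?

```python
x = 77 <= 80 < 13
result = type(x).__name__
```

x is bool; result = 'bool'

'bool'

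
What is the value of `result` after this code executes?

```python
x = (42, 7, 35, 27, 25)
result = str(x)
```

x = (42, 7, 35, 27, 25); result = '(42, 7, 35, 27, 25)'

'(42, 7, 35, 27, 25)'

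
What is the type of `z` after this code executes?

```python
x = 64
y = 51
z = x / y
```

int / int = float

float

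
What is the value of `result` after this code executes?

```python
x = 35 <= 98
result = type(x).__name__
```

x is bool; result = 'bool'

'bool'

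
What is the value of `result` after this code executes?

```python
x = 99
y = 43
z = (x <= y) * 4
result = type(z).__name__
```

x is int; y is int; z is int; result = 'int'

'int'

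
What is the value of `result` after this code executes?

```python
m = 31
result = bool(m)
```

m = 31; result = True

True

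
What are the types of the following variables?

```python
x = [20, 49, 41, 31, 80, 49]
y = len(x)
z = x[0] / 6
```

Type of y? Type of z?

len() returns int; int / int = float

int, float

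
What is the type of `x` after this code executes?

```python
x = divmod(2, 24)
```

divmod() returns tuple of (quotient, remainder)

tuple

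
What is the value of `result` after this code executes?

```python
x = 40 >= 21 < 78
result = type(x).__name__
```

x is bool; result = 'bool'

'bool'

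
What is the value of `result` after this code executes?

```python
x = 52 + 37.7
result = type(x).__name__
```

x is float; result = 'float'

'float'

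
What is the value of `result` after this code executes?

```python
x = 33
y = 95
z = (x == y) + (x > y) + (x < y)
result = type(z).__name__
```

x is int; y is int; z is int; result = 'int'

'int'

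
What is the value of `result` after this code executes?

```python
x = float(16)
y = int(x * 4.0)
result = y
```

x = 16.0; y = 64; result = 64

64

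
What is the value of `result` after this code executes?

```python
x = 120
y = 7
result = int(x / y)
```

x = 120; y = 7; result = 17

17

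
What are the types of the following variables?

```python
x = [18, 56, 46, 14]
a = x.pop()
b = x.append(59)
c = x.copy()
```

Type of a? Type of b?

pop() returns element; append() returns None

int, NoneType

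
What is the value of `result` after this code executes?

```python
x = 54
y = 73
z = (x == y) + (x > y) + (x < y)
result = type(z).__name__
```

x is int; y is int; z is int; result = 'int'

'int'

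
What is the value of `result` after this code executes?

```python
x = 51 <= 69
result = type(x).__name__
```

x is bool; result = 'bool'

'bool'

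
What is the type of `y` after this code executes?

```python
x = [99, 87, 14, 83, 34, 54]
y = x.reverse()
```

list.reverse() returns None

NoneType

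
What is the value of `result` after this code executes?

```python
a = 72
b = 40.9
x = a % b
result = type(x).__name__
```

a is int; b is float; x is float; result = 'float'

'float'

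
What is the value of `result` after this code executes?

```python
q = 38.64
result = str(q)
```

q = 38.64; result = '38.64'

'38.64'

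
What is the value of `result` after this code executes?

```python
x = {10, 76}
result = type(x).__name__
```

x is set; result = 'set'

'set'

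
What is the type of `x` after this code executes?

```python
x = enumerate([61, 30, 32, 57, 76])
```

enumerate() returns an enumerate object

enumerate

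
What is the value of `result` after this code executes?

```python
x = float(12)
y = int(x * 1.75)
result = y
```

x = 12.0; y = 21; result = 21

21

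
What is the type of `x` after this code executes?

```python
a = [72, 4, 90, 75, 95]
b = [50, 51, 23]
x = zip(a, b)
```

zip() returns a zip object

zip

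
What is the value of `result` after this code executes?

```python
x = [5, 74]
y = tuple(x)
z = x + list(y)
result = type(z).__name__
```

x is list; y is tuple; z is list; result = 'list'

'list'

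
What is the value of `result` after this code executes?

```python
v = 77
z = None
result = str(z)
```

v = 77; z = None; result = 'None'

'None'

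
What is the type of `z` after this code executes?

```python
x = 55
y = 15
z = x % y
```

int % int = int

int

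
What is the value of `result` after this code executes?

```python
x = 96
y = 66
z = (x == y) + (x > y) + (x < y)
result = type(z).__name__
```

x is int; y is int; z is int; result = 'int'

'int'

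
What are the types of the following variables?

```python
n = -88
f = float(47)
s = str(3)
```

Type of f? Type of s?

f is assigned the result of calling float(), which returns a float; s is assigned the result of calling str(), which returns a str

float, str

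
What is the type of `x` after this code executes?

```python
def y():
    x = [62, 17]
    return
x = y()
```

Bare return returns None

NoneType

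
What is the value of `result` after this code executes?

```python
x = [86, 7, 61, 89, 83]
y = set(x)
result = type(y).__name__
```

x is list; y is set; result = 'set'

'set'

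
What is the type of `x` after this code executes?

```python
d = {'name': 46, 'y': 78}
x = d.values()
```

.values() returns dict_values view

dict_values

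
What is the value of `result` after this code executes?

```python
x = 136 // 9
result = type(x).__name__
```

x is int; result = 'int'

'int'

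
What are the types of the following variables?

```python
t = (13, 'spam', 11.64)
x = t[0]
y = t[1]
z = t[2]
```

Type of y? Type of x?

tuple[1] is str; tuple[0] is int

str, int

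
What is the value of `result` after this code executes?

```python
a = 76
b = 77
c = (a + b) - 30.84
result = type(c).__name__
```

a is int; b is int; c is float; result = 'float'

'float'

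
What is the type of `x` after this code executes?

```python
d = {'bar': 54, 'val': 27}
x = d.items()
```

dict.items() returns dict_items view

dict_items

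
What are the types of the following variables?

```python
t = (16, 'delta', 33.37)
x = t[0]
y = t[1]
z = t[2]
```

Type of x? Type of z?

tuple[0] is int; tuple[2] is float

int, float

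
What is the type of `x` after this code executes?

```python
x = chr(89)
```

chr() returns str (single char)

str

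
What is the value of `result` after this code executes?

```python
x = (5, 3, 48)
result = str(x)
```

x = (5, 3, 48); result = '(5, 3, 48)'

'(5, 3, 48)'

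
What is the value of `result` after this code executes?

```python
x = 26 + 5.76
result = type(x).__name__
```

x is float; result = 'float'

'float'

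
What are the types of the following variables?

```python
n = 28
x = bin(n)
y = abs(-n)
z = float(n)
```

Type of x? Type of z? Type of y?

bin() returns str; float() returns float; abs() of int returns int

str, float, int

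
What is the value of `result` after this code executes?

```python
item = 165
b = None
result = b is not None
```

item = 165; b = None; result = False

False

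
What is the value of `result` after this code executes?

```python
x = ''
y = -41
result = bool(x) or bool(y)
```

x = ''; y = -41; result = True

True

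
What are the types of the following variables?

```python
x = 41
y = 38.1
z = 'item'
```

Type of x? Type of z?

x is assigned a bare integer (no decimal point), so it is an int; z is assigned a quoted string literal, so it is a str

int, str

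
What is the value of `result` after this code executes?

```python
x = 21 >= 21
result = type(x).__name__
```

x is bool; result = 'bool'

'bool'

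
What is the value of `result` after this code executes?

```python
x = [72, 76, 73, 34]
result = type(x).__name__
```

x is list; result = 'list'

'list'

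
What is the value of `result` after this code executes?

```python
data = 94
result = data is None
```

data = 94; result = False

False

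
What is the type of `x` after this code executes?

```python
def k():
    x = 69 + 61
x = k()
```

Function without return returns None

NoneType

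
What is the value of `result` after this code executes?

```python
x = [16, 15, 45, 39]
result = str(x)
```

x = [16, 15, 45, 39]; result = '[16, 15, 45, 39]'

'[16, 15, 45, 39]'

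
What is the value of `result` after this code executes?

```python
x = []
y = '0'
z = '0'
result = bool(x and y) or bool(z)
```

x = []; y = '0'; z = '0'; result = True

True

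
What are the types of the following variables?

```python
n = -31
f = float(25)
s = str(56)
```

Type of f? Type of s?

f is assigned the result of calling float(), which returns a float; s is assigned the result of calling str(), which returns a str

float, str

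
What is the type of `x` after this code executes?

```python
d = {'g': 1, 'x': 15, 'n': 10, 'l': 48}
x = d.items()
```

dict.items() returns dict_items view

dict_items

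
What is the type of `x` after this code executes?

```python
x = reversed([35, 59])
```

reversed() on a list returns list_reverseiterator

list_reverseiterator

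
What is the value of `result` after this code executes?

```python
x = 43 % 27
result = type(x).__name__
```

x is int; result = 'int'

'int'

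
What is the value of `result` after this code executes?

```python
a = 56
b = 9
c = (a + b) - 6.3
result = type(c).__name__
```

a is int; b is int; c is float; result = 'float'

'float'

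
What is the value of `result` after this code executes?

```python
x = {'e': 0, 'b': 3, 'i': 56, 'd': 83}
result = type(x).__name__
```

x is dict; result = 'dict'

'dict'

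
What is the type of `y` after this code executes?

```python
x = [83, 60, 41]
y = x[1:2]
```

Slicing a list returns a list

list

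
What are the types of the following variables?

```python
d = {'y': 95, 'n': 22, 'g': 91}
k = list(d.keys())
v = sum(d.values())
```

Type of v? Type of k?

sum of ints is int; list() converts to list

int, list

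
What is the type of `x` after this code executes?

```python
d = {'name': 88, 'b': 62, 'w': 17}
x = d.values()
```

.values() returns dict_values view

dict_values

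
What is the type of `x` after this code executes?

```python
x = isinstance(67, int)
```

isinstance() returns bool

bool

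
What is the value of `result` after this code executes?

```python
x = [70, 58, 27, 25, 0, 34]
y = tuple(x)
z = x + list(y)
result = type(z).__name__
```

x is list; y is tuple; z is list; result = 'list'

'list'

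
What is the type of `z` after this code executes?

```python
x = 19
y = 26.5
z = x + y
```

int + float = float

float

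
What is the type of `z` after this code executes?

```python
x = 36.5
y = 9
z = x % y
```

float % int = float

float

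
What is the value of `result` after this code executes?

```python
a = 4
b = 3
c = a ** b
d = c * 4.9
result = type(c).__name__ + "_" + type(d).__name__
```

a is int; b is int; c is int; d is float; result = 'int_float'

'int_float'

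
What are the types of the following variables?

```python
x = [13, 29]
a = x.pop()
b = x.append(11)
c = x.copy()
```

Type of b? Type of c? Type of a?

append() returns None; copy() returns list; pop() returns element

NoneType, list, int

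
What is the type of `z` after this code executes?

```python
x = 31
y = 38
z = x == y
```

Equality comparison returns bool

bool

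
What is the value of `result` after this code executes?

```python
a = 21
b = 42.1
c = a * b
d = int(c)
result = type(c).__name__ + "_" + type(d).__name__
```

a is int; b is float; c is float; d is int; result = 'float_int'

'float_int'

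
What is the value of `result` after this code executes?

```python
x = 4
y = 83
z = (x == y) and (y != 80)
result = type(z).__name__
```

x is int; y is int; z is bool; result = 'bool'

'bool'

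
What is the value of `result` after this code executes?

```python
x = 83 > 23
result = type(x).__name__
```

x is bool; result = 'bool'

'bool'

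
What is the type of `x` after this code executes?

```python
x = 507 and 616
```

'and' with truthy values returns last operand (int)

int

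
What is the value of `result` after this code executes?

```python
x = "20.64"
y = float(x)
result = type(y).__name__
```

x is str; y is float; result = 'float'

'float'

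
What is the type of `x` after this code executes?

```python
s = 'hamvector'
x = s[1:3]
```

Slicing a str returns str

str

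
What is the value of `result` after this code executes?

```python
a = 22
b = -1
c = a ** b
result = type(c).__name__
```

a is int; b is int; c is float; result = 'float'

'float'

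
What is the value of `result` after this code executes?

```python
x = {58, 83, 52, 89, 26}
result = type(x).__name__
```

x is set; result = 'set'

'set'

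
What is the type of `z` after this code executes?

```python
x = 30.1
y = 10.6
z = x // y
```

float // float = float

float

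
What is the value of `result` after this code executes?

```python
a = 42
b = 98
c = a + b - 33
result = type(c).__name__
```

a is int; b is int; c is int; result = 'int'

'int'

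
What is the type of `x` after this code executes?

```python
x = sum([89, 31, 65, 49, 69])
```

sum() of ints returns int

int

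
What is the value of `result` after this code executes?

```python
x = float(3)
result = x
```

x = 3.0; result = 3.0

3.0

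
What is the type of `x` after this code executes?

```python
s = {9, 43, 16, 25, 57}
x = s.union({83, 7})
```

set.union() returns a new set

set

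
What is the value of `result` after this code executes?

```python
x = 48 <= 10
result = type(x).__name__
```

x is bool; result = 'bool'

'bool'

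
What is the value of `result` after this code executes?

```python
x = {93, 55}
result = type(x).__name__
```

x is set; result = 'set'

'set'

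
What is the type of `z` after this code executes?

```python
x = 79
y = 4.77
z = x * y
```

int * float = float

float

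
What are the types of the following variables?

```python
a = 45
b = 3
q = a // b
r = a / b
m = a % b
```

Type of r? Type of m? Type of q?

/ returns float; % of ints returns int; // returns int

float, int, int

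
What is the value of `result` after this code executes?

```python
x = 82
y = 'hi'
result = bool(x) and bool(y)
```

x = 82; y = 'hi'; result = True

True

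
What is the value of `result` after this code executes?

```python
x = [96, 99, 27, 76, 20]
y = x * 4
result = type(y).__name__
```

x is list; y is list; result = 'list'

'list'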